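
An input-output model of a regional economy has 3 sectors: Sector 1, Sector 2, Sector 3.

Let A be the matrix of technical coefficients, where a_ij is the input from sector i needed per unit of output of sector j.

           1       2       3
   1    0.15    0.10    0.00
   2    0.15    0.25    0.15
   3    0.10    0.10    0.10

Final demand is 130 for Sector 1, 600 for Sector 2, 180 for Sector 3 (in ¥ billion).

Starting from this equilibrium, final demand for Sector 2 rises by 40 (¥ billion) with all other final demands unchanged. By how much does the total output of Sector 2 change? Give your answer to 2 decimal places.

I − A =
  [   0.85    -0.10     0.00]
  [  -0.15     0.75    -0.15]
  [  -0.10    -0.10     0.90]
Cofactors of I−A, C_ij = (−1)^(i+j)·(minor ij) (rows/columns in the sector order above):
  C_11 = (0.75)(0.90) − (-0.15)(-0.10) = 0.6600
  C_12 = −[(-0.15)(0.90) − (-0.15)(-0.10)] = 0.1500
  C_13 = (-0.15)(-0.10) − (0.75)(-0.10) = 0.0900
  C_21 = −[(-0.10)(0.90) − (0.00)(-0.10)] = 0.0900
  C_22 = (0.85)(0.90) − (0.00)(-0.10) = 0.7650
  C_23 = −[(0.85)(-0.10) − (-0.10)(-0.10)] = 0.0950
  C_31 = (-0.10)(-0.15) − (0.00)(0.75) = 0.0150
  C_32 = −[(0.85)(-0.15) − (0.00)(-0.15)] = 0.1275
  C_33 = (0.85)(0.75) − (-0.10)(-0.15) = 0.6225
det(I−A) = Σ_j (I−A)_1j·C_1j = (0.85)(0.6600) + (-0.10)(0.1500) + (0.00)(0.0900) = 0.5460
adj(I−A) = Cᵀ =
  [ 0.6600   0.0900   0.0150]
  [ 0.1500   0.7650   0.1275]
  [ 0.0900   0.0950   0.6225]
(I − A)⁻¹ = adj(I−A) / det(I−A) ≈
  [   1.2088     0.1648     0.0275]
  [   0.2747     1.4011     0.2335]
  [   0.1648     0.1740     1.1401]
Δx = (I − A)⁻¹ Δd with Δd having +40 in the Sector 2 component and 0 elsewhere.
So Δx_2 = L_22 · (+40), where L_22 = adj(I−A)_22 / det(I−A) = 0.7650 / 0.5460.
Δx_2 = 0.7650 × (+40) / 0.5460 = 30.60 / 0.5460 ≈ 56.04.

Δx_2 = 56.04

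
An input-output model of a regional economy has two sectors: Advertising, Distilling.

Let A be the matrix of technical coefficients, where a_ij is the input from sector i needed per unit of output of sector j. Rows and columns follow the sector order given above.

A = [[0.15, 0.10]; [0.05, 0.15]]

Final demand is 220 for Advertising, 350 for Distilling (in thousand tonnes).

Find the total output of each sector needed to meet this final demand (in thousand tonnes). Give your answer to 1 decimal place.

I − A =
  [   0.85    -0.10]
  [  -0.05     0.85]
det(I−A) = (0.85)(0.85) − (-0.10)(-0.05) = 0.7175
adj(I−A) = [[0.85, 0.10], [0.05, 0.85]]
(I − A)⁻¹ = adj(I−A) / det(I−A) ≈
  [   1.1847     0.1394]
  [   0.0697     1.1847]
x = (I − A)⁻¹ d = adj(I−A)·d / det(I−A), with det(I−A) = 0.7175:
  x_1 = (0.85·220 + 0.10·350) / 0.7175 = 222.00 / 0.7175 ≈ 309.4
  x_2 = (0.05·220 + 0.85·350) / 0.7175 = 308.50 / 0.7175 ≈ 430.0

x_1 = 309.4, x_2 = 430.0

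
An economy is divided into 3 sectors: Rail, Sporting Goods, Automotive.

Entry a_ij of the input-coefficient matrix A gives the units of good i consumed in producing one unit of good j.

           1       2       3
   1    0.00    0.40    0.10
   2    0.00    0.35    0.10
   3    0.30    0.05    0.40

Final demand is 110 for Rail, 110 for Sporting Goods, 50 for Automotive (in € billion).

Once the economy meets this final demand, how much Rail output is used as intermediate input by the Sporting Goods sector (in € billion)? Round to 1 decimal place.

I − A =
  [   1.00    -0.40    -0.10]
  [   0.00     0.65    -0.10]
  [  -0.30    -0.05     0.60]
Cofactors of I−A, C_ij = (−1)^(i+j)·(minor ij) (rows/columns in the sector order above):
  C_11 = (0.65)(0.60) − (-0.10)(-0.05) = 0.3850
  C_12 = −[(0.00)(0.60) − (-0.10)(-0.30)] = 0.0300
  C_13 = (0.00)(-0.05) − (0.65)(-0.30) = 0.1950
  C_21 = −[(-0.40)(0.60) − (-0.10)(-0.05)] = 0.2450
  C_22 = (1.00)(0.60) − (-0.10)(-0.30) = 0.5700
  C_23 = −[(1.00)(-0.05) − (-0.40)(-0.30)] = 0.1700
  C_31 = (-0.40)(-0.10) − (-0.10)(0.65) = 0.1050
  C_32 = −[(1.00)(-0.10) − (-0.10)(0.00)] = 0.1000
  C_33 = (1.00)(0.65) − (-0.40)(0.00) = 0.6500
det(I−A) = Σ_j (I−A)_1j·C_1j = (1.00)(0.3850) + (-0.40)(0.0300) + (-0.10)(0.1950) = 0.3535
adj(I−A) = Cᵀ =
  [ 0.3850   0.2450   0.1050]
  [ 0.0300   0.5700   0.1000]
  [ 0.1950   0.1700   0.6500]
(I − A)⁻¹ = adj(I−A) / det(I−A) ≈
  [   1.0891     0.6931     0.2970]
  [   0.0849     1.6124     0.2829]
  [   0.5516     0.4809     1.8388]
First solve x = (I − A)⁻¹ d = adj(I−A)·d / det(I−A); in particular x_2 = (0.0300·110 + 0.5700·110 + 0.1000·50) / 0.3535 = 71.00 / 0.3535 ≈ 200.849.
Intermediate flow from 1 to 2: z_12 = a_12 · x_2 = 0.40 × 71.00 / 0.3535 = 28.40 / 0.3535 ≈ 80.3.

z_12 = 80.3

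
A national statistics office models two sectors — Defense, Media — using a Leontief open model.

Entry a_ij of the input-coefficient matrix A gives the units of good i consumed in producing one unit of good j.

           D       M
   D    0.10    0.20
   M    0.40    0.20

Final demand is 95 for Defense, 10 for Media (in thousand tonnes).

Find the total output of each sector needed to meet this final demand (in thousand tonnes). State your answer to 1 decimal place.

I − A =
  [   0.90    -0.20]
  [  -0.40     0.80]
det(I−A) = (0.90)(0.80) − (-0.20)(-0.40) = 0.6400
adj(I−A) = [[0.80, 0.20], [0.40, 0.90]]
(I − A)⁻¹ = adj(I−A) / det(I−A) ≈
  [   1.2500     0.3125]
  [   0.6250     1.4063]
x = (I − A)⁻¹ d = adj(I−A)·d / det(I−A), with det(I−A) = 0.6400:
  x_D = (0.80·95 + 0.20·10) / 0.6400 = 78.00 / 0.6400 ≈ 121.9
  x_M = (0.40·95 + 0.90·10) / 0.6400 = 47.00 / 0.6400 ≈ 73.4

x_D = 121.9, x_M = 73.4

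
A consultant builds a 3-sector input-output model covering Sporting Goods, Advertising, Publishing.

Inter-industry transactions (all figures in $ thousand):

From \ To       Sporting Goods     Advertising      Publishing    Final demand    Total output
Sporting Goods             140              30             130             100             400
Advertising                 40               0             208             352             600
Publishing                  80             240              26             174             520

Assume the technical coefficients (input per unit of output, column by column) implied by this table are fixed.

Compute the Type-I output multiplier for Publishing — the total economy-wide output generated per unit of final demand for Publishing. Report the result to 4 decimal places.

Technical coefficients a_ij = z_ij / X_j:
  a_11 = 140/400 = 0.35, a_21 = 40/400 = 0.10, a_31 = 80/400 = 0.20
  a_12 = 30/600 = 0.05, a_22 = 0/600 = 0.00, a_32 = 240/600 = 0.40
  a_13 = 130/520 = 0.25, a_23 = 208/520 = 0.40, a_33 = 26/520 = 0.05
I − A =
  [   0.65    -0.05    -0.25]
  [  -0.10     1.00    -0.40]
  [  -0.20    -0.40     0.95]
Cofactors of I−A, C_ij = (−1)^(i+j)·(minor ij) (rows/columns in the sector order above):
  C_11 = (1.00)(0.95) − (-0.40)(-0.40) = 0.7900
  C_12 = −[(-0.10)(0.95) − (-0.40)(-0.20)] = 0.1750
  C_13 = (-0.10)(-0.40) − (1.00)(-0.20) = 0.2400
  C_21 = −[(-0.05)(0.95) − (-0.25)(-0.40)] = 0.1475
  C_22 = (0.65)(0.95) − (-0.25)(-0.20) = 0.5675
  C_23 = −[(0.65)(-0.40) − (-0.05)(-0.20)] = 0.2700
  C_31 = (-0.05)(-0.40) − (-0.25)(1.00) = 0.2700
  C_32 = −[(0.65)(-0.40) − (-0.25)(-0.10)] = 0.2850
  C_33 = (0.65)(1.00) − (-0.05)(-0.10) = 0.6450
det(I−A) = Σ_j (I−A)_1j·C_1j = (0.65)(0.7900) + (-0.05)(0.1750) + (-0.25)(0.2400) = 0.44475
adj(I−A) = Cᵀ =
  [ 0.7900   0.1475   0.2700]
  [ 0.1750   0.5675   0.2850]
  [ 0.2400   0.2700   0.6450]
(I − A)⁻¹ = adj(I−A) / det(I−A) ≈
  [   1.77628     0.33165     0.60708]
  [   0.39348     1.27600     0.64081]
  [   0.53963     0.60708     1.45025]
The output multiplier for sector j is the column-j sum of the Leontief inverse (I − A)⁻¹ = adj(I−A) / det(I−A).
Column 3 of adj(I−A): (0.2700, 0.2850, 0.6450); det(I−A) = 0.44475.
m_3 = (0.2700 + 0.2850 + 0.6450) / 0.44475 = 1.20 / 0.44475 ≈ 2.6981.

m_3 = 2.6981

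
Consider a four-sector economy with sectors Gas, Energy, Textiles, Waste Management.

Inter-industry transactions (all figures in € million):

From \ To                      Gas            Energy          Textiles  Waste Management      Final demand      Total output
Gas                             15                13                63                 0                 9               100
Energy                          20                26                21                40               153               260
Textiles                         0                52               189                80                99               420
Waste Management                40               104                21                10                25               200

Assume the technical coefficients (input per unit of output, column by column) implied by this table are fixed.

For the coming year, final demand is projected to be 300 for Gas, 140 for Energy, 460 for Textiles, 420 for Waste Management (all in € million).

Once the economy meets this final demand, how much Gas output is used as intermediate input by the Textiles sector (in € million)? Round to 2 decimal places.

Technical coefficients a_ij = z_ij / X_j:
  a_11 = 15/100 = 0.15, a_21 = 20/100 = 0.20, a_31 = 0/100 = 0.00, a_41 = 40/100 = 0.40
  a_12 = 13/260 = 0.05, a_22 = 26/260 = 0.10, a_32 = 52/260 = 0.20, a_42 = 104/260 = 0.40
  a_13 = 63/420 = 0.15, a_23 = 21/420 = 0.05, a_33 = 189/420 = 0.45, a_43 = 21/420 = 0.05
  a_14 = 0/200 = 0.00, a_24 = 40/200 = 0.20, a_34 = 80/200 = 0.40, a_44 = 10/200 = 0.05
I − A =
  [   0.85    -0.05    -0.15     0.00]
  [  -0.20     0.90    -0.05    -0.20]
  [   0.00    -0.20     0.55    -0.40]
  [  -0.40    -0.40    -0.05     0.95]
Compute the cofactors C_ij = (−1)^(i+j)·(3×3 minor ij) of I−A; the adjugate is their transpose:
adj(I−A) = Cᵀ =
  [ 0.388750   0.077625   0.119125   0.066500]
  [ 0.152500   0.403125   0.089375   0.122500]
  [ 0.230000   0.305500   0.645250   0.336000]
  [ 0.240000   0.218500   0.121750   0.400750]
det(I−A) = Σ_j (I−A)_1j·C_1j = (0.85)(0.388750) + (-0.05)(0.152500) + (-0.15)(0.230000) + (0.00)(0.240000) = 0.2883125
(I − A)⁻¹ = adj(I−A) / det(I−A) ≈
  [   1.3484     0.2692     0.4132     0.2307]
  [   0.5289     1.3982     0.3100     0.4249]
  [   0.7977     1.0596     2.2380     1.1654]
  [   0.8324     0.7579     0.4223     1.3900]
First solve x = (I − A)⁻¹ d = adj(I−A)·d / det(I−A); in particular x_3 = (0.230000·300 + 0.305500·140 + 0.645250·460 + 0.336000·420) / 0.2883125 = 549.705 / 0.2883125 ≈ 1906.6291.
Intermediate flow from 1 to 3: z_13 = a_13 · x_3 = 0.15 × 549.705 / 0.2883125 = 82.45575 / 0.2883125 ≈ 285.99.

z_13 = 285.99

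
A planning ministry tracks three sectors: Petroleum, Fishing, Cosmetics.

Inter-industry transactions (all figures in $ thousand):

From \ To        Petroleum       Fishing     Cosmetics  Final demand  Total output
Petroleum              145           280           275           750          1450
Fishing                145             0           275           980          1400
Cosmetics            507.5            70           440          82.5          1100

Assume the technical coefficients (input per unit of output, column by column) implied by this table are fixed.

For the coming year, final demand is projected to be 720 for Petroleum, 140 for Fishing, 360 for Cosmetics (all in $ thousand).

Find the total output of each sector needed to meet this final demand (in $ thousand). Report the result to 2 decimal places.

Technical coefficients a_ij = z_ij / X_j:
  a_PP = 145/1450 = 0.10, a_FP = 145/1450 = 0.10, a_CP = 507.5/1450 = 0.35
  a_PF = 280/1400 = 0.20, a_FF = 0/1400 = 0.00, a_CF = 70/1400 = 0.05
  a_PC = 275/1100 = 0.25, a_FC = 275/1100 = 0.25, a_CC = 440/1100 = 0.40
I − A =
  [   0.90    -0.20    -0.25]
  [  -0.10     1.00    -0.25]
  [  -0.35    -0.05     0.60]
Cofactors of I−A, C_ij = (−1)^(i+j)·(minor ij) (rows/columns in the sector order above):
  C_11 = (1.00)(0.60) − (-0.25)(-0.05) = 0.5875
  C_12 = −[(-0.10)(0.60) − (-0.25)(-0.35)] = 0.1475
  C_13 = (-0.10)(-0.05) − (1.00)(-0.35) = 0.3550
  C_21 = −[(-0.20)(0.60) − (-0.25)(-0.05)] = 0.1325
  C_22 = (0.90)(0.60) − (-0.25)(-0.35) = 0.4525
  C_23 = −[(0.90)(-0.05) − (-0.20)(-0.35)] = 0.1150
  C_31 = (-0.20)(-0.25) − (-0.25)(1.00) = 0.3000
  C_32 = −[(0.90)(-0.25) − (-0.25)(-0.10)] = 0.2500
  C_33 = (0.90)(1.00) − (-0.20)(-0.10) = 0.8800
det(I−A) = Σ_j (I−A)_1j·C_1j = (0.90)(0.5875) + (-0.20)(0.1475) + (-0.25)(0.3550) = 0.4105
adj(I−A) = Cᵀ =
  [ 0.5875   0.1325   0.3000]
  [ 0.1475   0.4525   0.2500]
  [ 0.3550   0.1150   0.8800]
(I − A)⁻¹ = adj(I−A) / det(I−A) ≈
  [   1.4312     0.3228     0.7308]
  [   0.3593     1.1023     0.6090]
  [   0.8648     0.2801     2.1437]
x = (I − A)⁻¹ d = adj(I−A)·d / det(I−A), with det(I−A) = 0.4105:
  x_P = (0.5875·720 + 0.1325·140 + 0.3000·360) / 0.4105 = 549.55 / 0.4105 ≈ 1338.73
  x_F = (0.1475·720 + 0.4525·140 + 0.2500·360) / 0.4105 = 259.55 / 0.4105 ≈ 632.28
  x_C = (0.3550·720 + 0.1150·140 + 0.8800·360) / 0.4105 = 588.50 / 0.4105 ≈ 1433.62

x_P = 1338.73, x_F = 632.28, x_C = 1433.62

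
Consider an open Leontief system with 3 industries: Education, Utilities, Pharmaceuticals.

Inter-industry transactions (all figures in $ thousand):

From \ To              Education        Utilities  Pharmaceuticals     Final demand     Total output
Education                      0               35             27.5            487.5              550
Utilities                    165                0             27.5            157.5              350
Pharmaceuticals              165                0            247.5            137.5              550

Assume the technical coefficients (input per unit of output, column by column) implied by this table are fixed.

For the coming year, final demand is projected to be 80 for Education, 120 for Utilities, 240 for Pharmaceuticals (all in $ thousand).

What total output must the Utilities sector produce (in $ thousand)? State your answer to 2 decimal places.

Technical coefficients a_ij = z_ij / X_j:
  a_EE = 0/550 = 0.00, a_UE = 165/550 = 0.30, a_PE = 165/550 = 0.30
  a_EU = 35/350 = 0.10, a_UU = 0/350 = 0.00, a_PU = 0/350 = 0.00
  a_EP = 27.5/550 = 0.05, a_UP = 27.5/550 = 0.05, a_PP = 247.5/550 = 0.45
I − A =
  [   1.00    -0.10    -0.05]
  [  -0.30     1.00    -0.05]
  [  -0.30     0.00     0.55]
Cofactors of I−A, C_ij = (−1)^(i+j)·(minor ij) (rows/columns in the sector order above):
  C_11 = (1.00)(0.55) − (-0.05)(0.00) = 0.5500
  C_12 = −[(-0.30)(0.55) − (-0.05)(-0.30)] = 0.1800
  C_13 = (-0.30)(0.00) − (1.00)(-0.30) = 0.3000
  C_21 = −[(-0.10)(0.55) − (-0.05)(0.00)] = 0.0550
  C_22 = (1.00)(0.55) − (-0.05)(-0.30) = 0.5350
  C_23 = −[(1.00)(0.00) − (-0.10)(-0.30)] = 0.0300
  C_31 = (-0.10)(-0.05) − (-0.05)(1.00) = 0.0550
  C_32 = −[(1.00)(-0.05) − (-0.05)(-0.30)] = 0.0650
  C_33 = (1.00)(1.00) − (-0.10)(-0.30) = 0.9700
det(I−A) = Σ_j (I−A)_1j·C_1j = (1.00)(0.5500) + (-0.10)(0.1800) + (-0.05)(0.3000) = 0.5170
adj(I−A) = Cᵀ =
  [ 0.5500   0.0550   0.0550]
  [ 0.1800   0.5350   0.0650]
  [ 0.3000   0.0300   0.9700]
(I − A)⁻¹ = adj(I−A) / det(I−A) ≈
  [   1.0638     0.1064     0.1064]
  [   0.3482     1.0348     0.1257]
  [   0.5803     0.0580     1.8762]
x = (I − A)⁻¹ d = adj(I−A)·d / det(I−A), with det(I−A) = 0.5170:
  x_E = (0.5500·80 + 0.0550·120 + 0.0550·240) / 0.5170 = 63.80 / 0.5170 ≈ 123.40
  x_U = (0.1800·80 + 0.5350·120 + 0.0650·240) / 0.5170 = 94.20 / 0.5170 ≈ 182.21
  x_P = (0.3000·80 + 0.0300·120 + 0.9700·240) / 0.5170 = 260.40 / 0.5170 ≈ 503.68

x_U = 182.21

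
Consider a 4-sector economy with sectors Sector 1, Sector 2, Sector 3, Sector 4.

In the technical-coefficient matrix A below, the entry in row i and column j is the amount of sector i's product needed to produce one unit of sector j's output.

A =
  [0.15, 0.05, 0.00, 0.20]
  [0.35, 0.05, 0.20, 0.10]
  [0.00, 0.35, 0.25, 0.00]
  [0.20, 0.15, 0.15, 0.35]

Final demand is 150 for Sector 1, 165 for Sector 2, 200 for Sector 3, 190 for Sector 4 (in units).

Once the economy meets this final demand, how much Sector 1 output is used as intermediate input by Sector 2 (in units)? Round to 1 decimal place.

z_12 = 23.5

I − A =
  [   0.85    -0.05     0.00    -0.20]
  [  -0.35     0.95    -0.20    -0.10]
  [   0.00    -0.35     0.75     0.00]
  [  -0.20    -0.15    -0.15     0.65]
Compute the cofactors C_ij = (−1)^(i+j)·(3×3 minor ij) of I−A; the adjugate is their transpose:
adj(I−A) = Cᵀ =
  [ 0.401125   0.057375   0.041750   0.132250]
  [ 0.185625   0.384375   0.125750   0.116250]
  [ 0.086625   0.179375   0.451250   0.054250]
  [ 0.186250   0.147750   0.146000   0.533000]
det(I−A) = Σ_j (I−A)_1j·C_1j = (0.85)(0.401125) + (-0.05)(0.185625) + (0.00)(0.086625) + (-0.20)(0.186250) = 0.294425
(I − A)⁻¹ = adj(I−A) / det(I−A) ≈
  [   1.3624     0.1949     0.1418     0.4492]
  [   0.6305     1.3055     0.4271     0.3948]
  [   0.2942     0.6092     1.5326     0.1843]
  [   0.6326     0.5018     0.4959     1.8103]
First solve x = (I − A)⁻¹ d = adj(I−A)·d / det(I−A); in particular x_2 = (0.185625·150 + 0.384375·165 + 0.125750·200 + 0.116250·190) / 0.294425 = 138.503125 / 0.294425 ≈ 470.419.
Intermediate flow from 1 to 2: z_12 = a_12 · x_2 = 0.05 × 138.503125 / 0.294425 = 6.92515625 / 0.294425 ≈ 23.5.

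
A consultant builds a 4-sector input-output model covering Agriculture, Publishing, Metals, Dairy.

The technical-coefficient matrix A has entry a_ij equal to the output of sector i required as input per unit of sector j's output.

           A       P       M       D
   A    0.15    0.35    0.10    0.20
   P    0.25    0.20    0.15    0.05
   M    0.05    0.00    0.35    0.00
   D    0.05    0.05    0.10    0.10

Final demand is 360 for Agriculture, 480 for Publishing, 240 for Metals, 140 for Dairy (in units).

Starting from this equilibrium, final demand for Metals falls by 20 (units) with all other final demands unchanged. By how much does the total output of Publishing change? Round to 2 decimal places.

I − A =
  [   0.85    -0.35    -0.10    -0.20]
  [  -0.25     0.80    -0.15    -0.05]
  [  -0.05     0.00     0.65     0.00]
  [  -0.05    -0.05    -0.10     0.90]
Compute the cofactors C_ij = (−1)^(i+j)·(3×3 minor ij) of I−A; the adjugate is their transpose:
adj(I−A) = Cᵀ =
  [ 0.466375   0.211250   0.138250   0.115375]
  [ 0.154875   0.485250   0.145250   0.061375]
  [ 0.035875   0.016250   0.519750   0.008875]
  [ 0.038500   0.040500   0.073500   0.378500]
det(I−A) = Σ_j (I−A)_1j·C_1j = (0.85)(0.466375) + (-0.35)(0.154875) + (-0.10)(0.035875) + (-0.20)(0.038500) = 0.330925
(I − A)⁻¹ = adj(I−A) / det(I−A) ≈
  [   1.4093     0.6384     0.4178     0.3486]
  [   0.4680     1.4663     0.4389     0.1855]
  [   0.1084     0.0491     1.5706     0.0268]
  [   0.1163     0.1224     0.2221     1.1438]
Δx = (I − A)⁻¹ Δd with Δd having -20 in the Metals component and 0 elsewhere.
So Δx_P = L_PM · (-20), where L_PM = adj(I−A)_PM / det(I−A) = 0.145250 / 0.330925.
Δx_P = 0.145250 × (-20) / 0.330925 = -2.905 / 0.330925 ≈ -8.78.

Δx_P = -8.78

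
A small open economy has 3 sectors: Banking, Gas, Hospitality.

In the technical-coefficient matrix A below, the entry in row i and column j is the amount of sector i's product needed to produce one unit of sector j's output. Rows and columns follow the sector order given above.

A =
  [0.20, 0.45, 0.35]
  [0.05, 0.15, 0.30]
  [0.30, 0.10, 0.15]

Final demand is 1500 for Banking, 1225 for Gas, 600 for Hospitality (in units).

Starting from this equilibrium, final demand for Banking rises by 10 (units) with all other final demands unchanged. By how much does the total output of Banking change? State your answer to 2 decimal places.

I − A =
  [   0.80    -0.45    -0.35]
  [  -0.05     0.85    -0.30]
  [  -0.30    -0.10     0.85]
Cofactors of I−A, C_ij = (−1)^(i+j)·(minor ij) (rows/columns in the sector order above):
  C_11 = (0.85)(0.85) − (-0.30)(-0.10) = 0.6925
  C_12 = −[(-0.05)(0.85) − (-0.30)(-0.30)] = 0.1325
  C_13 = (-0.05)(-0.10) − (0.85)(-0.30) = 0.2600
  C_21 = −[(-0.45)(0.85) − (-0.35)(-0.10)] = 0.4175
  C_22 = (0.80)(0.85) − (-0.35)(-0.30) = 0.5750
  C_23 = −[(0.80)(-0.10) − (-0.45)(-0.30)] = 0.2150
  C_31 = (-0.45)(-0.30) − (-0.35)(0.85) = 0.4325
  C_32 = −[(0.80)(-0.30) − (-0.35)(-0.05)] = 0.2575
  C_33 = (0.80)(0.85) − (-0.45)(-0.05) = 0.6575
det(I−A) = Σ_j (I−A)_1j·C_1j = (0.80)(0.6925) + (-0.45)(0.1325) + (-0.35)(0.2600) = 0.403375
adj(I−A) = Cᵀ =
  [ 0.6925   0.4175   0.4325]
  [ 0.1325   0.5750   0.2575]
  [ 0.2600   0.2150   0.6575]
(I − A)⁻¹ = adj(I−A) / det(I−A) ≈
  [   1.7168     1.0350     1.0722]
  [   0.3285     1.4255     0.6384]
  [   0.6446     0.5330     1.6300]
Δx = (I − A)⁻¹ Δd with Δd having +10 in the Banking component and 0 elsewhere.
So Δx_B = L_BB · (+10), where L_BB = adj(I−A)_BB / det(I−A) = 0.6925 / 0.403375.
Δx_B = 0.6925 × (+10) / 0.403375 = 6.925 / 0.403375 ≈ 17.17.

Δx_B = 17.17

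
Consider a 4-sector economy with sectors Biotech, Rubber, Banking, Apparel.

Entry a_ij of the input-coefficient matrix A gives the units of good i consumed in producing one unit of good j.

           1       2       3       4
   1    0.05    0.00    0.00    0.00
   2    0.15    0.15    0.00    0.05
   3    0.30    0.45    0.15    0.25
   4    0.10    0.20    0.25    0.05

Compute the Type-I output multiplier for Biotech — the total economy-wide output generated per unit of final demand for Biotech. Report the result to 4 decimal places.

m_1 = 2.1280

I − A =
  [   0.95     0.00     0.00     0.00]
  [  -0.15     0.85     0.00    -0.05]
  [  -0.30    -0.45     0.85    -0.25]
  [  -0.10    -0.20    -0.25     0.95]
Compute the cofactors C_ij = (−1)^(i+j)·(3×3 minor ij) of I−A; the adjugate is their transpose:
adj(I−A) = Cᵀ =
  [ 0.619125   0.000000   0.000000   0.000000]
  [ 0.119750   0.707750   0.011875   0.040375]
  [ 0.334375   0.453625   0.757625   0.223250]
  [ 0.178375   0.268375   0.201875   0.686375]
det(I−A) = Σ_j (I−A)_1j·C_1j = (0.95)(0.619125) + (0.00)(0.119750) + (0.00)(0.334375) + (0.00)(0.178375) = 0.58816875
(I − A)⁻¹ = adj(I−A) / det(I−A) ≈
  [   1.05263     0.00000     0.00000     0.00000]
  [   0.20360     1.20331     0.02019     0.06865]
  [   0.56850     0.77125     1.28811     0.37957]
  [   0.30327     0.45629     0.34323     1.16697]
The output multiplier for sector j is the column-j sum of the Leontief inverse (I − A)⁻¹ = adj(I−A) / det(I−A).
Column 1 of adj(I−A): (0.619125, 0.119750, 0.334375, 0.178375); det(I−A) = 0.58816875.
m_1 = (0.619125 + 0.119750 + 0.334375 + 0.178375) / 0.58816875 = 1.251625 / 0.58816875 ≈ 2.1280.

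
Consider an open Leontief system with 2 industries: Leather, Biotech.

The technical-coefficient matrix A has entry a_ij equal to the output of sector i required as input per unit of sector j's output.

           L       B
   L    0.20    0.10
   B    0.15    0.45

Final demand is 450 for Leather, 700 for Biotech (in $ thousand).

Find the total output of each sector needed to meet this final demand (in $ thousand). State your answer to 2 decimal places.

I − A =
  [   0.80    -0.10]
  [  -0.15     0.55]
det(I−A) = (0.80)(0.55) − (-0.10)(-0.15) = 0.4250
adj(I−A) = [[0.55, 0.10], [0.15, 0.80]]
(I − A)⁻¹ = adj(I−A) / det(I−A) ≈
  [   1.2941     0.2353]
  [   0.3529     1.8824]
x = (I − A)⁻¹ d = adj(I−A)·d / det(I−A), with det(I−A) = 0.4250:
  x_L = (0.55·450 + 0.10·700) / 0.4250 = 317.50 / 0.4250 ≈ 747.06
  x_B = (0.15·450 + 0.80·700) / 0.4250 = 627.50 / 0.4250 ≈ 1476.47

x_L = 747.06, x_B = 1476.47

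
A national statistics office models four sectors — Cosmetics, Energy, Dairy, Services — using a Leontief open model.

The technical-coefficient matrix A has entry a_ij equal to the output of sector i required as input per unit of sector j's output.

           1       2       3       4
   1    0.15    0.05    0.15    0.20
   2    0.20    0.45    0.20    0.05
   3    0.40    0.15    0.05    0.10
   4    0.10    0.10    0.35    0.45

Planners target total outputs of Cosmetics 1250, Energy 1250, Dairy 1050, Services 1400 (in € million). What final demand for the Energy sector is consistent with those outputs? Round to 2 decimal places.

d_2 = 157.50

I − A =
  [   0.85    -0.05    -0.15    -0.20]
  [  -0.20     0.55    -0.20    -0.05]
  [  -0.40    -0.15     0.95    -0.10]
  [  -0.10    -0.10    -0.35     0.55]
d = (I − A) x:
  d_1 = (+0.85)·1250 + (-0.05)·1250 + (-0.15)·1050 + (-0.20)·1400 = 562.50
  d_2 = (-0.20)·1250 + (+0.55)·1250 + (-0.20)·1050 + (-0.05)·1400 = 157.50
  d_3 = (-0.40)·1250 + (-0.15)·1250 + (+0.95)·1050 + (-0.10)·1400 = 170.00
  d_4 = (-0.10)·1250 + (-0.10)·1250 + (-0.35)·1050 + (+0.55)·1400 = 152.50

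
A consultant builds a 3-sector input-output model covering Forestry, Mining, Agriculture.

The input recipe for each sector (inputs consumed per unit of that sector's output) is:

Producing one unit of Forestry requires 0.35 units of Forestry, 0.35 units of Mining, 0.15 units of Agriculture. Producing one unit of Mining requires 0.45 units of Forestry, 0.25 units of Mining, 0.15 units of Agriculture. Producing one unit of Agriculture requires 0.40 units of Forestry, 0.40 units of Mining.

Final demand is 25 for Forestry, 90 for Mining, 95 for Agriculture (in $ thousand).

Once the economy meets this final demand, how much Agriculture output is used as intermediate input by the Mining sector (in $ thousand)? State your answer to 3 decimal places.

I − A =
  [   0.65    -0.45    -0.40]
  [  -0.35     0.75    -0.40]
  [  -0.15    -0.15     1.00]
Cofactors of I−A, C_ij = (−1)^(i+j)·(minor ij) (rows/columns in the sector order above):
  C_11 = (0.75)(1.00) − (-0.40)(-0.15) = 0.6900
  C_12 = −[(-0.35)(1.00) − (-0.40)(-0.15)] = 0.4100
  C_13 = (-0.35)(-0.15) − (0.75)(-0.15) = 0.1650
  C_21 = −[(-0.45)(1.00) − (-0.40)(-0.15)] = 0.5100
  C_22 = (0.65)(1.00) − (-0.40)(-0.15) = 0.5900
  C_23 = −[(0.65)(-0.15) − (-0.45)(-0.15)] = 0.1650
  C_31 = (-0.45)(-0.40) − (-0.40)(0.75) = 0.4800
  C_32 = −[(0.65)(-0.40) − (-0.40)(-0.35)] = 0.4000
  C_33 = (0.65)(0.75) − (-0.45)(-0.35) = 0.3300
det(I−A) = Σ_j (I−A)_1j·C_1j = (0.65)(0.6900) + (-0.45)(0.4100) + (-0.40)(0.1650) = 0.1980
adj(I−A) = Cᵀ =
  [ 0.6900   0.5100   0.4800]
  [ 0.4100   0.5900   0.4000]
  [ 0.1650   0.1650   0.3300]
(I − A)⁻¹ = adj(I−A) / det(I−A) ≈
  [   3.4848     2.5758     2.4242]
  [   2.0707     2.9798     2.0202]
  [   0.8333     0.8333     1.6667]
First solve x = (I − A)⁻¹ d = adj(I−A)·d / det(I−A); in particular x_2 = (0.4100·25 + 0.5900·90 + 0.4000·95) / 0.1980 = 101.35 / 0.1980 ≈ 511.86869.
Intermediate flow from 3 to 2: z_32 = a_32 · x_2 = 0.15 × 101.35 / 0.1980 = 15.2025 / 0.1980 ≈ 76.780.

z_32 = 76.780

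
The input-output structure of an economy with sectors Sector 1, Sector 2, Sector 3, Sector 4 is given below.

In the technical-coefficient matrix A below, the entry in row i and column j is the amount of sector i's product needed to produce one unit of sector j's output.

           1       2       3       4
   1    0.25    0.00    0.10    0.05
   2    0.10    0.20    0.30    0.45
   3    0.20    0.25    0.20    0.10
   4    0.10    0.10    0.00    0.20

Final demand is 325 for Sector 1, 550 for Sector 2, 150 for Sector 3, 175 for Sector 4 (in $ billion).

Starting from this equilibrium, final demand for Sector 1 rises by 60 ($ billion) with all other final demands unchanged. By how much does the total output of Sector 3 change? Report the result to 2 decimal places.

I − A =
  [   0.75     0.00    -0.10    -0.05]
  [  -0.10     0.80    -0.30    -0.45]
  [  -0.20    -0.25     0.80    -0.10]
  [  -0.10    -0.10     0.00     0.80]
Compute the cofactors C_ij = (−1)^(i+j)·(3×3 minor ij) of I−A; the adjugate is their transpose:
adj(I−A) = Cᵀ =
  [ 0.413000   0.025000   0.061000   0.047500]
  [ 0.151000   0.459000   0.191000   0.291500]
  [ 0.159250   0.157250   0.441750   0.153625]
  [ 0.070500   0.060500   0.031500   0.405250]
det(I−A) = Σ_j (I−A)_1j·C_1j = (0.75)(0.413000) + (0.00)(0.151000) + (-0.10)(0.159250) + (-0.05)(0.070500) = 0.2903
(I − A)⁻¹ = adj(I−A) / det(I−A) ≈
  [   1.4227     0.0861     0.2101     0.1636]
  [   0.5202     1.5811     0.6579     1.0041]
  [   0.5486     0.5417     1.5217     0.5292]
  [   0.2429     0.2084     0.1085     1.3960]
Δx = (I − A)⁻¹ Δd with Δd having +60 in the Sector 1 component and 0 elsewhere.
So Δx_3 = L_31 · (+60), where L_31 = adj(I−A)_31 / det(I−A) = 0.159250 / 0.2903.
Δx_3 = 0.159250 × (+60) / 0.2903 = 9.555 / 0.2903 ≈ 32.91.

Δx_3 = 32.91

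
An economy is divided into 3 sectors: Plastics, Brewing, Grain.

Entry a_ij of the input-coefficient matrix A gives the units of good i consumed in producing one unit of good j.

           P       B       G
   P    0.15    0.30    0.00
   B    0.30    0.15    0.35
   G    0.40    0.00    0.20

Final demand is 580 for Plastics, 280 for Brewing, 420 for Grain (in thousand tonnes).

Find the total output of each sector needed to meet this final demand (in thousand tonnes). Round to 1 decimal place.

x_P = 1089.9, x_B = 1154.6, x_G = 1069.9

I − A =
  [   0.85    -0.30     0.00]
  [  -0.30     0.85    -0.35]
  [  -0.40     0.00     0.80]
Cofactors of I−A, C_ij = (−1)^(i+j)·(minor ij) (rows/columns in the sector order above):
  C_11 = (0.85)(0.80) − (-0.35)(0.00) = 0.6800
  C_12 = −[(-0.30)(0.80) − (-0.35)(-0.40)] = 0.3800
  C_13 = (-0.30)(0.00) − (0.85)(-0.40) = 0.3400
  C_21 = −[(-0.30)(0.80) − (0.00)(0.00)] = 0.2400
  C_22 = (0.85)(0.80) − (0.00)(-0.40) = 0.6800
  C_23 = −[(0.85)(0.00) − (-0.30)(-0.40)] = 0.1200
  C_31 = (-0.30)(-0.35) − (0.00)(0.85) = 0.1050
  C_32 = −[(0.85)(-0.35) − (0.00)(-0.30)] = 0.2975
  C_33 = (0.85)(0.85) − (-0.30)(-0.30) = 0.6325
det(I−A) = Σ_j (I−A)_1j·C_1j = (0.85)(0.6800) + (-0.30)(0.3800) + (0.00)(0.3400) = 0.4640
adj(I−A) = Cᵀ =
  [ 0.6800   0.2400   0.1050]
  [ 0.3800   0.6800   0.2975]
  [ 0.3400   0.1200   0.6325]
(I − A)⁻¹ = adj(I−A) / det(I−A) ≈
  [   1.4655     0.5172     0.2263]
  [   0.8190     1.4655     0.6412]
  [   0.7328     0.2586     1.3631]
x = (I − A)⁻¹ d = adj(I−A)·d / det(I−A), with det(I−A) = 0.4640:
  x_P = (0.6800·580 + 0.2400·280 + 0.1050·420) / 0.4640 = 505.70 / 0.4640 ≈ 1089.9
  x_B = (0.3800·580 + 0.6800·280 + 0.2975·420) / 0.4640 = 535.75 / 0.4640 ≈ 1154.6
  x_G = (0.3400·580 + 0.1200·280 + 0.6325·420) / 0.4640 = 496.45 / 0.4640 ≈ 1069.9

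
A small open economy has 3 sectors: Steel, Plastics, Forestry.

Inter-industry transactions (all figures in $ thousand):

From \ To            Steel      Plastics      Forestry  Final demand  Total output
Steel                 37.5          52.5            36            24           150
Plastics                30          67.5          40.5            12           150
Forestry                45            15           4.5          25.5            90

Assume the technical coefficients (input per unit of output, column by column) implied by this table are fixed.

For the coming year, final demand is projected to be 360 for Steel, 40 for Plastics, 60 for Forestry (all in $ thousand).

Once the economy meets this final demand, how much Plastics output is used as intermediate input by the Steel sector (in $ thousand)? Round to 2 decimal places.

Technical coefficients a_ij = z_ij / X_j:
  a_11 = 37.5/150 = 0.25, a_21 = 30/150 = 0.20, a_31 = 45/150 = 0.30
  a_12 = 52.5/150 = 0.35, a_22 = 67.5/150 = 0.45, a_32 = 15/150 = 0.10
  a_13 = 36/90 = 0.40, a_23 = 40.5/90 = 0.45, a_33 = 4.5/90 = 0.05
I − A =
  [   0.75    -0.35    -0.40]
  [  -0.20     0.55    -0.45]
  [  -0.30    -0.10     0.95]
Cofactors of I−A, C_ij = (−1)^(i+j)·(minor ij) (rows/columns in the sector order above):
  C_11 = (0.55)(0.95) − (-0.45)(-0.10) = 0.4775
  C_12 = −[(-0.20)(0.95) − (-0.45)(-0.30)] = 0.3250
  C_13 = (-0.20)(-0.10) − (0.55)(-0.30) = 0.1850
  C_21 = −[(-0.35)(0.95) − (-0.40)(-0.10)] = 0.3725
  C_22 = (0.75)(0.95) − (-0.40)(-0.30) = 0.5925
  C_23 = −[(0.75)(-0.10) − (-0.35)(-0.30)] = 0.1800
  C_31 = (-0.35)(-0.45) − (-0.40)(0.55) = 0.3775
  C_32 = −[(0.75)(-0.45) − (-0.40)(-0.20)] = 0.4175
  C_33 = (0.75)(0.55) − (-0.35)(-0.20) = 0.3425
det(I−A) = Σ_j (I−A)_1j·C_1j = (0.75)(0.4775) + (-0.35)(0.3250) + (-0.40)(0.1850) = 0.170375
adj(I−A) = Cᵀ =
  [ 0.4775   0.3725   0.3775]
  [ 0.3250   0.5925   0.4175]
  [ 0.1850   0.1800   0.3425]
(I − A)⁻¹ = adj(I−A) / det(I−A) ≈
  [   2.8026     2.1864     2.2157]
  [   1.9076     3.4776     2.4505]
  [   1.0858     1.0565     2.0103]
First solve x = (I − A)⁻¹ d = adj(I−A)·d / det(I−A); in particular x_1 = (0.4775·360 + 0.3725·40 + 0.3775·60) / 0.170375 = 209.45 / 0.170375 ≈ 1229.3470.
Intermediate flow from 2 to 1: z_21 = a_21 · x_1 = 0.20 × 209.45 / 0.170375 = 41.89 / 0.170375 ≈ 245.87.

z_21 = 245.87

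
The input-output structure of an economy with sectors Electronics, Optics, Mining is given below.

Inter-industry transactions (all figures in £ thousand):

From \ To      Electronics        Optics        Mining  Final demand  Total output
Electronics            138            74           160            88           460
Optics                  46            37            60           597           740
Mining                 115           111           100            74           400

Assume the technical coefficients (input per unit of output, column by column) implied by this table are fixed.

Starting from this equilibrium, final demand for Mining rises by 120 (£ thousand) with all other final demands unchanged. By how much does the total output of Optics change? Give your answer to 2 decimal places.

Δx_O = 46.93

Technical coefficients a_ij = z_ij / X_j:
  a_EE = 138/460 = 0.30, a_OE = 46/460 = 0.10, a_ME = 115/460 = 0.25
  a_EO = 74/740 = 0.10, a_OO = 37/740 = 0.05, a_MO = 111/740 = 0.15
  a_EM = 160/400 = 0.40, a_OM = 60/400 = 0.15, a_MM = 100/400 = 0.25
I − A =
  [   0.70    -0.10    -0.40]
  [  -0.10     0.95    -0.15]
  [  -0.25    -0.15     0.75]
Cofactors of I−A, C_ij = (−1)^(i+j)·(minor ij) (rows/columns in the sector order above):
  C_11 = (0.95)(0.75) − (-0.15)(-0.15) = 0.6900
  C_12 = −[(-0.10)(0.75) − (-0.15)(-0.25)] = 0.1125
  C_13 = (-0.10)(-0.15) − (0.95)(-0.25) = 0.2525
  C_21 = −[(-0.10)(0.75) − (-0.40)(-0.15)] = 0.1350
  C_22 = (0.70)(0.75) − (-0.40)(-0.25) = 0.4250
  C_23 = −[(0.70)(-0.15) − (-0.10)(-0.25)] = 0.1300
  C_31 = (-0.10)(-0.15) − (-0.40)(0.95) = 0.3950
  C_32 = −[(0.70)(-0.15) − (-0.40)(-0.10)] = 0.1450
  C_33 = (0.70)(0.95) − (-0.10)(-0.10) = 0.6550
det(I−A) = Σ_j (I−A)_1j·C_1j = (0.70)(0.6900) + (-0.10)(0.1125) + (-0.40)(0.2525) = 0.37075
adj(I−A) = Cᵀ =
  [ 0.6900   0.1350   0.3950]
  [ 0.1125   0.4250   0.1450]
  [ 0.2525   0.1300   0.6550]
(I − A)⁻¹ = adj(I−A) / det(I−A) ≈
  [   1.8611     0.3641     1.0654]
  [   0.3034     1.1463     0.3911]
  [   0.6811     0.3506     1.7667]
Δx = (I − A)⁻¹ Δd with Δd having +120 in the Mining component and 0 elsewhere.
So Δx_O = L_OM · (+120), where L_OM = adj(I−A)_OM / det(I−A) = 0.1450 / 0.37075.
Δx_O = 0.1450 × (+120) / 0.37075 = 17.40 / 0.37075 ≈ 46.93.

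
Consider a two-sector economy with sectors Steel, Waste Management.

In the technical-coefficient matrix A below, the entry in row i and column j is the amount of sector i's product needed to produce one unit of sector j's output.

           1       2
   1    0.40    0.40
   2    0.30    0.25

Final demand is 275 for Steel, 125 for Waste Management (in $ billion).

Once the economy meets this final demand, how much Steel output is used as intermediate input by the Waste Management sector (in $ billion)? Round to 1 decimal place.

z_12 = 190.9

I − A =
  [   0.60    -0.40]
  [  -0.30     0.75]
det(I−A) = (0.60)(0.75) − (-0.40)(-0.30) = 0.3300
adj(I−A) = [[0.75, 0.40], [0.30, 0.60]]
(I − A)⁻¹ = adj(I−A) / det(I−A) ≈
  [   2.2727     1.2121]
  [   0.9091     1.8182]
First solve x = (I − A)⁻¹ d = adj(I−A)·d / det(I−A); in particular x_2 = (0.30·275 + 0.60·125) / 0.3300 = 157.50 / 0.3300 ≈ 477.273.
Intermediate flow from 1 to 2: z_12 = a_12 · x_2 = 0.40 × 157.50 / 0.3300 = 63.00 / 0.3300 ≈ 190.9.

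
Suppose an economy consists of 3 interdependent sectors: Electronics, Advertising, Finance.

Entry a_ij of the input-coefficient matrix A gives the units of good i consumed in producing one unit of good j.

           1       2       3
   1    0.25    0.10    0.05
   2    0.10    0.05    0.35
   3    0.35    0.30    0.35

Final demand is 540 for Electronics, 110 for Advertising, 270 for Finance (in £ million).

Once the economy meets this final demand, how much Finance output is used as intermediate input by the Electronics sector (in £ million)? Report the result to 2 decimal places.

z_31 = 310.04

I − A =
  [   0.75    -0.10    -0.05]
  [  -0.10     0.95    -0.35]
  [  -0.35    -0.30     0.65]
Cofactors of I−A, C_ij = (−1)^(i+j)·(minor ij) (rows/columns in the sector order above):
  C_11 = (0.95)(0.65) − (-0.35)(-0.30) = 0.5125
  C_12 = −[(-0.10)(0.65) − (-0.35)(-0.35)] = 0.1875
  C_13 = (-0.10)(-0.30) − (0.95)(-0.35) = 0.3625
  C_21 = −[(-0.10)(0.65) − (-0.05)(-0.30)] = 0.0800
  C_22 = (0.75)(0.65) − (-0.05)(-0.35) = 0.4700
  C_23 = −[(0.75)(-0.30) − (-0.10)(-0.35)] = 0.2600
  C_31 = (-0.10)(-0.35) − (-0.05)(0.95) = 0.0825
  C_32 = −[(0.75)(-0.35) − (-0.05)(-0.10)] = 0.2675
  C_33 = (0.75)(0.95) − (-0.10)(-0.10) = 0.7025
det(I−A) = Σ_j (I−A)_1j·C_1j = (0.75)(0.5125) + (-0.10)(0.1875) + (-0.05)(0.3625) = 0.3475
adj(I−A) = Cᵀ =
  [ 0.5125   0.0800   0.0825]
  [ 0.1875   0.4700   0.2675]
  [ 0.3625   0.2600   0.7025]
(I − A)⁻¹ = adj(I−A) / det(I−A) ≈
  [   1.4748     0.2302     0.2374]
  [   0.5396     1.3525     0.7698]
  [   1.0432     0.7482     2.0216]
First solve x = (I − A)⁻¹ d = adj(I−A)·d / det(I−A); in particular x_1 = (0.5125·540 + 0.0800·110 + 0.0825·270) / 0.3475 = 307.825 / 0.3475 ≈ 885.8273.
Intermediate flow from 3 to 1: z_31 = a_31 · x_1 = 0.35 × 307.825 / 0.3475 = 107.73875 / 0.3475 ≈ 310.04.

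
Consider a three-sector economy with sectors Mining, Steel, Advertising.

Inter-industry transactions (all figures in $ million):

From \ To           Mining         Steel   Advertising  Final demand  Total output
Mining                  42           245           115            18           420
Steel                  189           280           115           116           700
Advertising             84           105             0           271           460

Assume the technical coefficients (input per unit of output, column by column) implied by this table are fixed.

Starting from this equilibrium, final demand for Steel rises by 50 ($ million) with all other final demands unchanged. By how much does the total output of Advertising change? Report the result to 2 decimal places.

Δx_3 = 36.04

Technical coefficients a_ij = z_ij / X_j:
  a_11 = 42/420 = 0.10, a_21 = 189/420 = 0.45, a_31 = 84/420 = 0.20
  a_12 = 245/700 = 0.35, a_22 = 280/700 = 0.40, a_32 = 105/700 = 0.15
  a_13 = 115/460 = 0.25, a_23 = 115/460 = 0.25, a_33 = 0/460 = 0.00
I − A =
  [   0.90    -0.35    -0.25]
  [  -0.45     0.60    -0.25]
  [  -0.20    -0.15     1.00]
Cofactors of I−A, C_ij = (−1)^(i+j)·(minor ij) (rows/columns in the sector order above):
  C_11 = (0.60)(1.00) − (-0.25)(-0.15) = 0.5625
  C_12 = −[(-0.45)(1.00) − (-0.25)(-0.20)] = 0.5000
  C_13 = (-0.45)(-0.15) − (0.60)(-0.20) = 0.1875
  C_21 = −[(-0.35)(1.00) − (-0.25)(-0.15)] = 0.3875
  C_22 = (0.90)(1.00) − (-0.25)(-0.20) = 0.8500
  C_23 = −[(0.90)(-0.15) − (-0.35)(-0.20)] = 0.2050
  C_31 = (-0.35)(-0.25) − (-0.25)(0.60) = 0.2375
  C_32 = −[(0.90)(-0.25) − (-0.25)(-0.45)] = 0.3375
  C_33 = (0.90)(0.60) − (-0.35)(-0.45) = 0.3825
det(I−A) = Σ_j (I−A)_1j·C_1j = (0.90)(0.5625) + (-0.35)(0.5000) + (-0.25)(0.1875) = 0.284375
adj(I−A) = Cᵀ =
  [ 0.5625   0.3875   0.2375]
  [ 0.5000   0.8500   0.3375]
  [ 0.1875   0.2050   0.3825]
(I − A)⁻¹ = adj(I−A) / det(I−A) ≈
  [   1.9780     1.3626     0.8352]
  [   1.7582     2.9890     1.1868]
  [   0.6593     0.7209     1.3451]
Δx = (I − A)⁻¹ Δd with Δd having +50 in the Steel component and 0 elsewhere.
So Δx_3 = L_32 · (+50), where L_32 = adj(I−A)_32 / det(I−A) = 0.2050 / 0.284375.
Δx_3 = 0.2050 × (+50) / 0.284375 = 10.25 / 0.284375 ≈ 36.04.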